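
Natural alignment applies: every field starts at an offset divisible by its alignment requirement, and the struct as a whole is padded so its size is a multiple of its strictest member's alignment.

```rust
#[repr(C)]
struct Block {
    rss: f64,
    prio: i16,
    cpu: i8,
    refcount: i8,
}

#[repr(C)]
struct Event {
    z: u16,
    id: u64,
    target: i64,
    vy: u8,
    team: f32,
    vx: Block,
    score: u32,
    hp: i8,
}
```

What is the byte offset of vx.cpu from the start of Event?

42

Block: @0: rss [8B, align 8] → 8; @8: prio [2B, align 2] → 10; @10: cpu [1B, align 1] → 11; @11: refcount [1B, align 1] → 12; +4 tail pad (align 8); size 16, align 8
@0: z [2B, align 2] → 2
+6 pad (align 8)
@8: id [8B, align 8] → 16
@16: target [8B, align 8] → 24
@24: vy [1B, align 1] → 25
+3 pad (align 4)
@28: team [4B, align 4] → 32
@32: vx [16B, align 8] → 48
within Block: cpu at 10
32 + 10 = 42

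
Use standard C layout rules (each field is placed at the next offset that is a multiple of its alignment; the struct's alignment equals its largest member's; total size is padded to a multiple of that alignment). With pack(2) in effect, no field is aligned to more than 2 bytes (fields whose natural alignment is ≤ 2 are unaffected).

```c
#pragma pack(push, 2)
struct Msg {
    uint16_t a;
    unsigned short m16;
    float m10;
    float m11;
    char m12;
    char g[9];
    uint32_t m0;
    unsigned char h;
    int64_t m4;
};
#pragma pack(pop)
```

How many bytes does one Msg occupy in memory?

36 bytes

@0: a [2B, align 2] → 2
@2: m16 [2B, align 2] → 4
@4: m10 [4B, align 2] → 8
@8: m11 [4B, align 2] → 12
@12: m12 [1B, align 1] → 13
@13: g [9B, align 1] → 22
@22: m0 [4B, align 2] → 26
@26: h [1B, align 1] → 27
+1 pad (align 2)
@28: m4 [8B, align 2] → 36
size 36, align 2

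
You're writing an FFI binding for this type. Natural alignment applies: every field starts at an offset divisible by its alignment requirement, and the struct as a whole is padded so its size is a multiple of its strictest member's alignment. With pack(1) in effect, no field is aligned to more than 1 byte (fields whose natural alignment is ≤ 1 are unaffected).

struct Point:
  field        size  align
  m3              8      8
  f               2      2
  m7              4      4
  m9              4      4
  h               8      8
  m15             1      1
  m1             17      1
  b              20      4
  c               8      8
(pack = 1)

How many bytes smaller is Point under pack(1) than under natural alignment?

natural layout:
  m3 at 0 (size 8, align 8) → ends 8
  f at 8 (size 2, align 2) → ends 10
  pad 2 to align 4 for m7
  m7 at 12 (size 4, align 4) → ends 16
  m9 at 16 (size 4, align 4) → ends 20
  pad 4 to align 8 for h
  h at 24 (size 8, align 8) → ends 32
  m15 at 32 (size 1, align 1) → ends 33
  m1 at 33 (size 17, align 1) → ends 50
  pad 2 to align 4 for b
  b at 52 (size 20, align 4) → ends 72
  c at 72 (size 8, align 8) → ends 80
  total 80 bytes, alignment 8
packed(1) layout:
  m3 at 0 (size 8, align 1) → ends 8
  f at 8 (size 2, align 1) → ends 10
  m7 at 10 (size 4, align 1) → ends 14
  m9 at 14 (size 4, align 1) → ends 18
  h at 18 (size 8, align 1) → ends 26
  m15 at 26 (size 1, align 1) → ends 27
  m1 at 27 (size 17, align 1) → ends 44
  b at 44 (size 20, align 1) → ends 64
  c at 64 (size 8, align 1) → ends 72
  total 72 bytes, alignment 1
80 − 72 = 8

8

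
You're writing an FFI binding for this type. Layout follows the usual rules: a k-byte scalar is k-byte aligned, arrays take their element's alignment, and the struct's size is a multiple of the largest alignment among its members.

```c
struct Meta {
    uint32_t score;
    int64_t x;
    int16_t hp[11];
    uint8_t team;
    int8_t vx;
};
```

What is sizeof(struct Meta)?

40

score at 0 (size 4, align 4) → ends 4
pad 4 to align 8 for x
x at 8 (size 8, align 8) → ends 16
hp at 16 (size 22, align 2) → ends 38
team at 38 (size 1, align 1) → ends 39
vx at 39 (size 1, align 1) → ends 40
total 40 bytes, alignment 8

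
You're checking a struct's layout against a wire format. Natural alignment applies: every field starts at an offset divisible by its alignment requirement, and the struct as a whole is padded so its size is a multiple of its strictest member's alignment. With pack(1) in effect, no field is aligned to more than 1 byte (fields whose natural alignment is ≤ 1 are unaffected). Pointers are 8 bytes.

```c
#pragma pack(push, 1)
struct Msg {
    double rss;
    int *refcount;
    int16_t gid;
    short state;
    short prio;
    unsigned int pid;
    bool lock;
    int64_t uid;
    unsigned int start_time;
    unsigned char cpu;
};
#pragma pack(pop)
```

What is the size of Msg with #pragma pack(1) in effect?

40

@0: rss [8B, align 1] → 8
@8: refcount [8B, align 1] → 16
@16: gid [2B, align 1] → 18
@18: state [2B, align 1] → 20
@20: prio [2B, align 1] → 22
@22: pid [4B, align 1] → 26
@26: lock [1B, align 1] → 27
@27: uid [8B, align 1] → 35
@35: start_time [4B, align 1] → 39
@39: cpu [1B, align 1] → 40
size 40, align 1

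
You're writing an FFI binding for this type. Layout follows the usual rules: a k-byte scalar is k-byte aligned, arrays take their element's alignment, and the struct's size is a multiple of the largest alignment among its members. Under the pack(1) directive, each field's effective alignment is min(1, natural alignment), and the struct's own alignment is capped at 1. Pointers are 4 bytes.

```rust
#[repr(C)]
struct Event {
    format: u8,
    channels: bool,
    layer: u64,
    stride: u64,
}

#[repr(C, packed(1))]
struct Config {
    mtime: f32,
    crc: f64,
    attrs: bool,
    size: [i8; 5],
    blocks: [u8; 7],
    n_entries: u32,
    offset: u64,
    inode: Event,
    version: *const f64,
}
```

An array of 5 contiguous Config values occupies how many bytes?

325

Event: @0: format [1B, align 1] → 1; @1: channels [1B, align 1] → 2; +6 pad (align 8); @8: layer [8B, align 8] → 16; @16: stride [8B, align 8] → 24; size 24, align 8
@0: mtime [4B, align 1] → 4
@4: crc [8B, align 1] → 12
@12: attrs [1B, align 1] → 13
@13: size [5B, align 1] → 18
@18: blocks [7B, align 1] → 25
@25: n_entries [4B, align 1] → 29
@29: offset [8B, align 1] → 37
@37: inode [24B, align 1] → 61
@61: version [4B, align 1] → 65
size 65, align 1
array of 5: 5 × 65 = 325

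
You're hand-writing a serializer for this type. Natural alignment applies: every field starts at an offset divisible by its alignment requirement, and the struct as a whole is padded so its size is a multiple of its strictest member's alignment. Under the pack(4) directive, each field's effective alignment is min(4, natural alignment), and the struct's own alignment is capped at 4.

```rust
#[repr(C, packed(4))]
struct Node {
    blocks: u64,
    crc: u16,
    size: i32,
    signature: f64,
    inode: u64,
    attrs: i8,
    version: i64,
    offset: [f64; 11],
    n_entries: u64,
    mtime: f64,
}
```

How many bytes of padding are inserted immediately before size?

0..8  blocks  (8B, 4-aligned)
8..10  crc  (2B, 2-aligned)
10..12  -- padding (2B)
12..16  size  (4B, 4-aligned)

2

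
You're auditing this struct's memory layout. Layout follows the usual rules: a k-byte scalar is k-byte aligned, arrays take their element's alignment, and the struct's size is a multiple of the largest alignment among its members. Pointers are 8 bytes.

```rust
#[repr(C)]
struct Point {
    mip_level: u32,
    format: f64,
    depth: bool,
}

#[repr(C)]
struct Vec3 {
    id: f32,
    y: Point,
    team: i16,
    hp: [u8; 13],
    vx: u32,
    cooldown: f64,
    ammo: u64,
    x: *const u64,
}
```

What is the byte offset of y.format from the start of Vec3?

Point: 0..4  mip_level  (4B, 4-aligned); 4..8  -- padding (4B); 8..16  format  (8B, 8-aligned); 16..17  depth  (1B, 1-aligned); 17..24  -- tail padding (7B); sizeof = 24, alignof = 8
0..4  id  (4B, 4-aligned)
4..8  -- padding (4B)
8..32  y  (24B, 8-aligned)
within Point: format at 8
8 + 8 = 16

16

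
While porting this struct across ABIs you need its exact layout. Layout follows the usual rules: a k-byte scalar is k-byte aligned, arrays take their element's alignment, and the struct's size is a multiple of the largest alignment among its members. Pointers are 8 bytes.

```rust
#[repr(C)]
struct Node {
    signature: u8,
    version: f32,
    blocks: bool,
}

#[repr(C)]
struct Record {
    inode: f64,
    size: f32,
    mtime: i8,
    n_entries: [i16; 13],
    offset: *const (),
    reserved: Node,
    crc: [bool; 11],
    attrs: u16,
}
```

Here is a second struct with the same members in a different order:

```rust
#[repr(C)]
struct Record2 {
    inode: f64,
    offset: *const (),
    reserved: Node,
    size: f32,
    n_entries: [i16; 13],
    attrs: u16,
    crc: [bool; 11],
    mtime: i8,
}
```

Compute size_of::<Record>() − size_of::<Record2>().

8

Node: @0: signature [1B, align 1] → 1; +3 pad (align 4); @4: version [4B, align 4] → 8; @8: blocks [1B, align 1] → 9; +3 tail pad (align 4); size 12, align 4
@0: inode [8B, align 8] → 8
@8: size [4B, align 4] → 12
@12: mtime [1B, align 1] → 13
+1 pad (align 2)
@14: n_entries [26B, align 2] → 40
@40: offset [8B, align 8] → 48
@48: reserved [12B, align 4] → 60
@60: crc [11B, align 1] → 71
+1 pad (align 2)
@72: attrs [2B, align 2] → 74
+6 tail pad (align 8)
size 80, align 8
— Record2 —
@0: inode [8B, align 8] → 8
@8: offset [8B, align 8] → 16
@16: reserved [12B, align 4] → 28
@28: size [4B, align 4] → 32
@32: n_entries [26B, align 2] → 58
@58: attrs [2B, align 2] → 60
@60: crc [11B, align 1] → 71
@71: mtime [1B, align 1] → 72
size 72, align 8
80 − 72 = 8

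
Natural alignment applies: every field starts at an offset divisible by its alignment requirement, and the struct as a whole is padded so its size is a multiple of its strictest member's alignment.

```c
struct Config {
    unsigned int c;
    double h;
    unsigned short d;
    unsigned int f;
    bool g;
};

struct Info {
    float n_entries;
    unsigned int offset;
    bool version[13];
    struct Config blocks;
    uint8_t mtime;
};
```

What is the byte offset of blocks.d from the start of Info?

40

Config: c at 0 (size 4, align 4) → ends 4; pad 4 to align 8 for h; h at 8 (size 8, align 8) → ends 16; d at 16 (size 2, align 2) → ends 18; pad 2 to align 4 for f; f at 20 (size 4, align 4) → ends 24; g at 24 (size 1, align 1) → ends 25; tail pad 7 to reach multiple of 8; total 32 bytes, alignment 8
n_entries at 0 (size 4, align 4) → ends 4
offset at 4 (size 4, align 4) → ends 8
version at 8 (size 13, align 1) → ends 21
pad 3 to align 8 for blocks
blocks at 24 (size 32, align 8) → ends 56
within Config: d at 16
24 + 16 = 40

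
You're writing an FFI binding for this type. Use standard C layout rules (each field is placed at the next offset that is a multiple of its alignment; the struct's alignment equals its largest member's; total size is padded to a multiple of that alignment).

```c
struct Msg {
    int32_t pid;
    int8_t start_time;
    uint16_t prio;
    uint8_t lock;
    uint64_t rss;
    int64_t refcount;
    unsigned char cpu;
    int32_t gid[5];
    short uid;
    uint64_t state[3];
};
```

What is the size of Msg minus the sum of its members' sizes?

pid at 0 (size 4, align 4) → ends 4
start_time at 4 (size 1, align 1) → ends 5
pad 1 to align 2 for prio
prio at 6 (size 2, align 2) → ends 8
lock at 8 (size 1, align 1) → ends 9
pad 7 to align 8 for rss
rss at 16 (size 8, align 8) → ends 24
refcount at 24 (size 8, align 8) → ends 32
cpu at 32 (size 1, align 1) → ends 33
pad 3 to align 4 for gid
gid at 36 (size 20, align 4) → ends 56
uid at 56 (size 2, align 2) → ends 58
pad 6 to align 8 for state
state at 64 (size 24, align 8) → ends 88
total 88 bytes, alignment 8
data bytes 71, size 88 → padding 17

17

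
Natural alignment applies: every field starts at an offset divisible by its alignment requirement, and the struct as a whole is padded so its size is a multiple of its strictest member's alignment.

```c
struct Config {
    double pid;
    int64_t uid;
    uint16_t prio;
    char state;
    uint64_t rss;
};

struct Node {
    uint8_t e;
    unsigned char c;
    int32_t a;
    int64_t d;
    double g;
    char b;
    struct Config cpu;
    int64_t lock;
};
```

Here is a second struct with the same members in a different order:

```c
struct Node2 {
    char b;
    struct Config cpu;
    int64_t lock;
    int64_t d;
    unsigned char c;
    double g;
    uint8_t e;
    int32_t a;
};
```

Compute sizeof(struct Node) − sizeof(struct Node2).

-8

Config: 0..8  pid  (8B, 8-aligned); 8..16  uid  (8B, 8-aligned); 16..18  prio  (2B, 2-aligned); 18..19  state  (1B, 1-aligned); 19..24  -- padding (5B); 24..32  rss  (8B, 8-aligned); sizeof = 32, alignof = 8
0..1  e  (1B, 1-aligned)
1..2  c  (1B, 1-aligned)
2..4  -- padding (2B)
4..8  a  (4B, 4-aligned)
8..16  d  (8B, 8-aligned)
16..24  g  (8B, 8-aligned)
24..25  b  (1B, 1-aligned)
25..32  -- padding (7B)
32..64  cpu  (32B, 8-aligned)
64..72  lock  (8B, 8-aligned)
sizeof = 72, alignof = 8
— Node2 —
0..1  b  (1B, 1-aligned)
1..8  -- padding (7B)
8..40  cpu  (32B, 8-aligned)
40..48  lock  (8B, 8-aligned)
48..56  d  (8B, 8-aligned)
56..57  c  (1B, 1-aligned)
57..64  -- padding (7B)
64..72  g  (8B, 8-aligned)
72..73  e  (1B, 1-aligned)
73..76  -- padding (3B)
76..80  a  (4B, 4-aligned)
sizeof = 80, alignof = 8
72 − 80 = -8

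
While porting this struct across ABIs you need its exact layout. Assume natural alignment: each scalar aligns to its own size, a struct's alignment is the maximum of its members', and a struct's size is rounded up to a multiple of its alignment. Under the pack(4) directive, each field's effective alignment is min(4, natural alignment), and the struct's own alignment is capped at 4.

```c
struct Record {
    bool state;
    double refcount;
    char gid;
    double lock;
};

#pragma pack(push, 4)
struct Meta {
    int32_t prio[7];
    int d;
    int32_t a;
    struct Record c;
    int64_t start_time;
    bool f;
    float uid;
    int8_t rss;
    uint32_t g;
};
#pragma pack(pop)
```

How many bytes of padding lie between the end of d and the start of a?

Record: state at 0 (size 1, align 1) → ends 1; pad 7 to align 8 for refcount; refcount at 8 (size 8, align 8) → ends 16; gid at 16 (size 1, align 1) → ends 17; pad 7 to align 8 for lock; lock at 24 (size 8, align 8) → ends 32; total 32 bytes, alignment 8
prio at 0 (size 28, align 4) → ends 28
d at 28 (size 4, align 4) → ends 32
a at 32 (size 4, align 4) → ends 36

0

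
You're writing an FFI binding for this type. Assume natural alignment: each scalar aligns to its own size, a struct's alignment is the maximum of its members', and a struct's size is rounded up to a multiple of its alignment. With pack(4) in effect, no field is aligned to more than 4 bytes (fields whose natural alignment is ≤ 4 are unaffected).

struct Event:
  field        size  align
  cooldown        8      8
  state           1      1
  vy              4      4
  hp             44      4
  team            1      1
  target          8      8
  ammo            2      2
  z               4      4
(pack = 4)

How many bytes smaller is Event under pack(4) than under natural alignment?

natural layout:
  @0: cooldown [8B, align 8] → 8
  @8: state [1B, align 1] → 9
  +3 pad (align 4)
  @12: vy [4B, align 4] → 16
  @16: hp [44B, align 4] → 60
  @60: team [1B, align 1] → 61
  +3 pad (align 8)
  @64: target [8B, align 8] → 72
  @72: ammo [2B, align 2] → 74
  +2 pad (align 4)
  @76: z [4B, align 4] → 80
  size 80, align 8
packed(4) layout:
  @0: cooldown [8B, align 4] → 8
  @8: state [1B, align 1] → 9
  +3 pad (align 4)
  @12: vy [4B, align 4] → 16
  @16: hp [44B, align 4] → 60
  @60: team [1B, align 1] → 61
  +3 pad (align 4)
  @64: target [8B, align 4] → 72
  @72: ammo [2B, align 2] → 74
  +2 pad (align 4)
  @76: z [4B, align 4] → 80
  size 80, align 4
80 − 80 = 0

0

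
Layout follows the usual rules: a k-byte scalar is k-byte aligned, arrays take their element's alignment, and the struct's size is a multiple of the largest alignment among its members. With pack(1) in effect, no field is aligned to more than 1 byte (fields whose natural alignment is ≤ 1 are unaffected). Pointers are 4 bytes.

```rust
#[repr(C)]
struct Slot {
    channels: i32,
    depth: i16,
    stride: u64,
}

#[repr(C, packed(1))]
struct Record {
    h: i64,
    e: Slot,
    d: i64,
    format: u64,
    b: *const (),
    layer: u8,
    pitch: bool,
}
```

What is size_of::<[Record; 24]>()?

Slot: channels at 0 (size 4, align 4) → ends 4; depth at 4 (size 2, align 2) → ends 6; pad 2 to align 8 for stride; stride at 8 (size 8, align 8) → ends 16; total 16 bytes, alignment 8
h at 0 (size 8, align 1) → ends 8
e at 8 (size 16, align 1) → ends 24
d at 24 (size 8, align 1) → ends 32
format at 32 (size 8, align 1) → ends 40
b at 40 (size 4, align 1) → ends 44
layer at 44 (size 1, align 1) → ends 45
pitch at 45 (size 1, align 1) → ends 46
total 46 bytes, alignment 1
array of 24: 24 × 46 = 1104

1104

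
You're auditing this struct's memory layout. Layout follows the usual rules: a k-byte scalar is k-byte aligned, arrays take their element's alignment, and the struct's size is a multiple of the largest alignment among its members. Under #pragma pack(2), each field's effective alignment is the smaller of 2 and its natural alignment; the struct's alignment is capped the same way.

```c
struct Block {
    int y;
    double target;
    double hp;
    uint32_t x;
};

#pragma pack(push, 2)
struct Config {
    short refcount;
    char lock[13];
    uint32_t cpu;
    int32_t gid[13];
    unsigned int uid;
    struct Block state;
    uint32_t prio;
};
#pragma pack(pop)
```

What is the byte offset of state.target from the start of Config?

Block: @0: y [4B, align 4] → 4; +4 pad (align 8); @8: target [8B, align 8] → 16; @16: hp [8B, align 8] → 24; @24: x [4B, align 4] → 28; +4 tail pad (align 8); size 32, align 8
@0: refcount [2B, align 2] → 2
@2: lock [13B, align 1] → 15
+1 pad (align 2)
@16: cpu [4B, align 2] → 20
@20: gid [52B, align 2] → 72
@72: uid [4B, align 2] → 76
@76: state [32B, align 2] → 108
within Block: target at 8
76 + 8 = 84

84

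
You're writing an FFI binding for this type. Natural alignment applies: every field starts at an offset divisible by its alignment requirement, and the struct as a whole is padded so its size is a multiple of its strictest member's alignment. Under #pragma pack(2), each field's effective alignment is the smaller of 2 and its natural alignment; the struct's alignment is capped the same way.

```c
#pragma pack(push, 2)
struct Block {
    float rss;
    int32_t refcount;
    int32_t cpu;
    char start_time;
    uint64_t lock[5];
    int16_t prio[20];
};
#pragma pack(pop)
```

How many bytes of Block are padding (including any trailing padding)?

1

rss at 0 (size 4, align 2) → ends 4
refcount at 4 (size 4, align 2) → ends 8
cpu at 8 (size 4, align 2) → ends 12
start_time at 12 (size 1, align 1) → ends 13
pad 1 to align 2 for lock
lock at 14 (size 40, align 2) → ends 54
prio at 54 (size 40, align 2) → ends 94
total 94 bytes, alignment 2
data bytes 93, size 94 → padding 1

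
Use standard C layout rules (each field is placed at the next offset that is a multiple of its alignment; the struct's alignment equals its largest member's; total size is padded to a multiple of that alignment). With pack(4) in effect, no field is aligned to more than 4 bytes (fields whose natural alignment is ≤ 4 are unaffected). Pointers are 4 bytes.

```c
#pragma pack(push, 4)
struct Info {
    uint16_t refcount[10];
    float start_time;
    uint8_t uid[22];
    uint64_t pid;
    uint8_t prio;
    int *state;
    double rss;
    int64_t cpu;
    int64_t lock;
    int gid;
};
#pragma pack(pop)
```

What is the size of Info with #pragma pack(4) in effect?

92

@0: refcount [20B, align 2] → 20
@20: start_time [4B, align 4] → 24
@24: uid [22B, align 1] → 46
+2 pad (align 4)
@48: pid [8B, align 4] → 56
@56: prio [1B, align 1] → 57
+3 pad (align 4)
@60: state [4B, align 4] → 64
@64: rss [8B, align 4] → 72
@72: cpu [8B, align 4] → 80
@80: lock [8B, align 4] → 88
@88: gid [4B, align 4] → 92
size 92, align 4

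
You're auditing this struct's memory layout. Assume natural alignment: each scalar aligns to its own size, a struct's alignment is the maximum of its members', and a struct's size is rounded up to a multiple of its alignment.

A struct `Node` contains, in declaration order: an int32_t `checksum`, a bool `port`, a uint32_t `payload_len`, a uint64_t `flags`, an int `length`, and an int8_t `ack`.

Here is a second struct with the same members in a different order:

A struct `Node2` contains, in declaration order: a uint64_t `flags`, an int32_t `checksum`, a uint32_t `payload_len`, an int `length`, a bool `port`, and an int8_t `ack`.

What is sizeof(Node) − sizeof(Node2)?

8

checksum at 0 (size 4, align 4) → ends 4
port at 4 (size 1, align 1) → ends 5
pad 3 to align 4 for payload_len
payload_len at 8 (size 4, align 4) → ends 12
pad 4 to align 8 for flags
flags at 16 (size 8, align 8) → ends 24
length at 24 (size 4, align 4) → ends 28
ack at 28 (size 1, align 1) → ends 29
tail pad 3 to reach multiple of 8
total 32 bytes, alignment 8
— Node2 —
flags at 0 (size 8, align 8) → ends 8
checksum at 8 (size 4, align 4) → ends 12
payload_len at 12 (size 4, align 4) → ends 16
length at 16 (size 4, align 4) → ends 20
port at 20 (size 1, align 1) → ends 21
ack at 21 (size 1, align 1) → ends 22
tail pad 2 to reach multiple of 8
total 24 bytes, alignment 8
32 − 24 = 8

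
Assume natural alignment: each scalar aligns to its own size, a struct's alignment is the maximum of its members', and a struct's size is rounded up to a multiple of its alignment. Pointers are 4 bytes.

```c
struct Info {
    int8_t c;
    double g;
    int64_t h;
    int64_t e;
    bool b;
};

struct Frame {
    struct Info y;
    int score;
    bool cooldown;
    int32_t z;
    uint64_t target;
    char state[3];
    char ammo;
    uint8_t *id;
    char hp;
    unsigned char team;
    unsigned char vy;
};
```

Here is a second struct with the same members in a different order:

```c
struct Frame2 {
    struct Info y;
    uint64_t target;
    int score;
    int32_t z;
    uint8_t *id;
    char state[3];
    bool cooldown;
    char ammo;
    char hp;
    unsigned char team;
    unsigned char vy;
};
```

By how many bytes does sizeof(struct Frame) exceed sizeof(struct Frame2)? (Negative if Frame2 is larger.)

Info: 0..1  c  (1B, 1-aligned); 1..8  -- padding (7B); 8..16  g  (8B, 8-aligned); 16..24  h  (8B, 8-aligned); 24..32  e  (8B, 8-aligned); 32..33  b  (1B, 1-aligned); 33..40  -- tail padding (7B); sizeof = 40, alignof = 8
0..40  y  (40B, 8-aligned)
40..44  score  (4B, 4-aligned)
44..45  cooldown  (1B, 1-aligned)
45..48  -- padding (3B)
48..52  z  (4B, 4-aligned)
52..56  -- padding (4B)
56..64  target  (8B, 8-aligned)
64..67  state  (3B, 1-aligned)
67..68  ammo  (1B, 1-aligned)
68..72  id  (4B, 4-aligned)
72..73  hp  (1B, 1-aligned)
73..74  team  (1B, 1-aligned)
74..75  vy  (1B, 1-aligned)
75..80  -- tail padding (5B)
sizeof = 80, alignof = 8
— Frame2 —
0..40  y  (40B, 8-aligned)
40..48  target  (8B, 8-aligned)
48..52  score  (4B, 4-aligned)
52..56  z  (4B, 4-aligned)
56..60  id  (4B, 4-aligned)
60..63  state  (3B, 1-aligned)
63..64  cooldown  (1B, 1-aligned)
64..65  ammo  (1B, 1-aligned)
65..66  hp  (1B, 1-aligned)
66..67  team  (1B, 1-aligned)
67..68  vy  (1B, 1-aligned)
68..72  -- tail padding (4B)
sizeof = 72, alignof = 8
80 − 72 = 8

8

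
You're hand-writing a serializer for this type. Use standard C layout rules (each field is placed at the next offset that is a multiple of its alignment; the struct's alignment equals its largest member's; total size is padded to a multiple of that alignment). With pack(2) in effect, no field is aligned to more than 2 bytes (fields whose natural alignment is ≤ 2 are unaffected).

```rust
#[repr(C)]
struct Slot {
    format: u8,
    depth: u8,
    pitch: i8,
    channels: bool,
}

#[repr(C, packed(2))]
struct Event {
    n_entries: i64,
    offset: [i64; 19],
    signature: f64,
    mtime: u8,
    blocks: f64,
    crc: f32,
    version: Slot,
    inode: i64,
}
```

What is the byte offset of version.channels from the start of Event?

185

Slot: format at 0 (size 1, align 1) → ends 1; depth at 1 (size 1, align 1) → ends 2; pitch at 2 (size 1, align 1) → ends 3; channels at 3 (size 1, align 1) → ends 4; total 4 bytes, alignment 1
n_entries at 0 (size 8, align 2) → ends 8
offset at 8 (size 152, align 2) → ends 160
signature at 160 (size 8, align 2) → ends 168
mtime at 168 (size 1, align 1) → ends 169
pad 1 to align 2 for blocks
blocks at 170 (size 8, align 2) → ends 178
crc at 178 (size 4, align 2) → ends 182
version at 182 (size 4, align 1) → ends 186
within Slot: channels at 3
182 + 3 = 185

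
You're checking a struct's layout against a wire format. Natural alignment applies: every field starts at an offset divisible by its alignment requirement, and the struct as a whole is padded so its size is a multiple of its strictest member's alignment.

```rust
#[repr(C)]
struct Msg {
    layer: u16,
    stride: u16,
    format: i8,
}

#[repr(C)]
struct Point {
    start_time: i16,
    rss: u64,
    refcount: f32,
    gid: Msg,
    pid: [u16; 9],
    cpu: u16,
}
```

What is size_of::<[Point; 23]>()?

Msg: layer at 0 (size 2, align 2) → ends 2; stride at 2 (size 2, align 2) → ends 4; format at 4 (size 1, align 1) → ends 5; tail pad 1 to reach multiple of 2; total 6 bytes, alignment 2
start_time at 0 (size 2, align 2) → ends 2
pad 6 to align 8 for rss
rss at 8 (size 8, align 8) → ends 16
refcount at 16 (size 4, align 4) → ends 20
gid at 20 (size 6, align 2) → ends 26
pid at 26 (size 18, align 2) → ends 44
cpu at 44 (size 2, align 2) → ends 46
tail pad 2 to reach multiple of 8
total 48 bytes, alignment 8
array of 23: 23 × 48 = 1104

1104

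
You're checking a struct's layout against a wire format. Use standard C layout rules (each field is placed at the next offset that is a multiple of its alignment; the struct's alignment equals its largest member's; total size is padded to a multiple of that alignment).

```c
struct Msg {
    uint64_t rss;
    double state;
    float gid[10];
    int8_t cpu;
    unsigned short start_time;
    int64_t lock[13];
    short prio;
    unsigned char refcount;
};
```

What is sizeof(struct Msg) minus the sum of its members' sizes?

rss at 0 (size 8, align 8) → ends 8
state at 8 (size 8, align 8) → ends 16
gid at 16 (size 40, align 4) → ends 56
cpu at 56 (size 1, align 1) → ends 57
pad 1 to align 2 for start_time
start_time at 58 (size 2, align 2) → ends 60
pad 4 to align 8 for lock
lock at 64 (size 104, align 8) → ends 168
prio at 168 (size 2, align 2) → ends 170
refcount at 170 (size 1, align 1) → ends 171
tail pad 5 to reach multiple of 8
total 176 bytes, alignment 8
data bytes 166, size 176 → padding 10

10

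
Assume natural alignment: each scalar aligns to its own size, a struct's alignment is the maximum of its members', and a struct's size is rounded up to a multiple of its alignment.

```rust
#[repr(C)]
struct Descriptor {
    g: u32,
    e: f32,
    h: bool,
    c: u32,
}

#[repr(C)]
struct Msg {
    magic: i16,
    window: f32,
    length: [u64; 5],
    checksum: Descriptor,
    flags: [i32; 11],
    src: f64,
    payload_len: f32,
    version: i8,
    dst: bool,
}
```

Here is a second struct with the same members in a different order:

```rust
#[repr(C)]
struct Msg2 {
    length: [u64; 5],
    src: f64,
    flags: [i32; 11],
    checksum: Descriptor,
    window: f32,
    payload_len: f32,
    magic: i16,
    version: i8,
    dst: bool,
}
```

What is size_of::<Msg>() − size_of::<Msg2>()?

Descriptor: @0: g [4B, align 4] → 4; @4: e [4B, align 4] → 8; @8: h [1B, align 1] → 9; +3 pad (align 4); @12: c [4B, align 4] → 16; size 16, align 4
@0: magic [2B, align 2] → 2
+2 pad (align 4)
@4: window [4B, align 4] → 8
@8: length [40B, align 8] → 48
@48: checksum [16B, align 4] → 64
@64: flags [44B, align 4] → 108
+4 pad (align 8)
@112: src [8B, align 8] → 120
@120: payload_len [4B, align 4] → 124
@124: version [1B, align 1] → 125
@125: dst [1B, align 1] → 126
+2 tail pad (align 8)
size 128, align 8
— Msg2 —
@0: length [40B, align 8] → 40
@40: src [8B, align 8] → 48
@48: flags [44B, align 4] → 92
@92: checksum [16B, align 4] → 108
@108: window [4B, align 4] → 112
@112: payload_len [4B, align 4] → 116
@116: magic [2B, align 2] → 118
@118: version [1B, align 1] → 119
@119: dst [1B, align 1] → 120
size 120, align 8
128 − 120 = 8

8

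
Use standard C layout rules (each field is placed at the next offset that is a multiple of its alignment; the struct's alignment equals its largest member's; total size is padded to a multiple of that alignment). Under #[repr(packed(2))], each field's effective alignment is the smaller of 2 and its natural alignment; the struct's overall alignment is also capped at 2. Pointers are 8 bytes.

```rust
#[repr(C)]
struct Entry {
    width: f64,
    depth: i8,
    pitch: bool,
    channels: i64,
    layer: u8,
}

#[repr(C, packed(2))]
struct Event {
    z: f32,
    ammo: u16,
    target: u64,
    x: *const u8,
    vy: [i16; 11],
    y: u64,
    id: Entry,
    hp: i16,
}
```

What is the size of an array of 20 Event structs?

Entry: @0: width [8B, align 8] → 8; @8: depth [1B, align 1] → 9; @9: pitch [1B, align 1] → 10; +6 pad (align 8); @16: channels [8B, align 8] → 24; @24: layer [1B, align 1] → 25; +7 tail pad (align 8); size 32, align 8
@0: z [4B, align 2] → 4
@4: ammo [2B, align 2] → 6
@6: target [8B, align 2] → 14
@14: x [8B, align 2] → 22
@22: vy [22B, align 2] → 44
@44: y [8B, align 2] → 52
@52: id [32B, align 2] → 84
@84: hp [2B, align 2] → 86
size 86, align 2
array of 20: 20 × 86 = 1720

1720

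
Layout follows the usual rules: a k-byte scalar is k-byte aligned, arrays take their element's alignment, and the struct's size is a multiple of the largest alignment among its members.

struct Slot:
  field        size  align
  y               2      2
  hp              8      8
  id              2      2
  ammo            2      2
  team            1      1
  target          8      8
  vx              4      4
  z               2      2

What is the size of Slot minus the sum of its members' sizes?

0..2  y  (2B, 2-aligned)
2..8  -- padding (6B)
8..16  hp  (8B, 8-aligned)
16..18  id  (2B, 2-aligned)
18..20  ammo  (2B, 2-aligned)
20..21  team  (1B, 1-aligned)
21..24  -- padding (3B)
24..32  target  (8B, 8-aligned)
32..36  vx  (4B, 4-aligned)
36..38  z  (2B, 2-aligned)
38..40  -- tail padding (2B)
sizeof = 40, alignof = 8
data bytes 29, size 40 → padding 11

11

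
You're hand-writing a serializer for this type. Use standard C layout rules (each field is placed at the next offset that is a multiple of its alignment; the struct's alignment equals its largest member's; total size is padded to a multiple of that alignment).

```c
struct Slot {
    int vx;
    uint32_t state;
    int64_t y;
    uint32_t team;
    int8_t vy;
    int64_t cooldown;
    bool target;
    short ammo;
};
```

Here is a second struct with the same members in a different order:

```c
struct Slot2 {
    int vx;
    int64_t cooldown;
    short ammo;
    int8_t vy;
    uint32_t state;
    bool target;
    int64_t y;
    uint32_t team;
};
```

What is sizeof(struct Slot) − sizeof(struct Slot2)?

-8

0..4  vx  (4B, 4-aligned)
4..8  state  (4B, 4-aligned)
8..16  y  (8B, 8-aligned)
16..20  team  (4B, 4-aligned)
20..21  vy  (1B, 1-aligned)
21..24  -- padding (3B)
24..32  cooldown  (8B, 8-aligned)
32..33  target  (1B, 1-aligned)
33..34  -- padding (1B)
34..36  ammo  (2B, 2-aligned)
36..40  -- tail padding (4B)
sizeof = 40, alignof = 8
— Slot2 —
0..4  vx  (4B, 4-aligned)
4..8  -- padding (4B)
8..16  cooldown  (8B, 8-aligned)
16..18  ammo  (2B, 2-aligned)
18..19  vy  (1B, 1-aligned)
19..20  -- padding (1B)
20..24  state  (4B, 4-aligned)
24..25  target  (1B, 1-aligned)
25..32  -- padding (7B)
32..40  y  (8B, 8-aligned)
40..44  team  (4B, 4-aligned)
44..48  -- tail padding (4B)
sizeof = 48, alignof = 8
40 − 48 = -8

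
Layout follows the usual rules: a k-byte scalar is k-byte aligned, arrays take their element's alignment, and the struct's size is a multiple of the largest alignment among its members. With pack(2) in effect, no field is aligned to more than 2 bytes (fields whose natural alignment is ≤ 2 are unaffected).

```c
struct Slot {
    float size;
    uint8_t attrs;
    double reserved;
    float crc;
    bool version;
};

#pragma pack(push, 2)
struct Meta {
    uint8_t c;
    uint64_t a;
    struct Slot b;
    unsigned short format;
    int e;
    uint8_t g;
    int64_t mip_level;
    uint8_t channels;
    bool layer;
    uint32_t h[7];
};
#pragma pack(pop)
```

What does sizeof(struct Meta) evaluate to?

Slot: 0..4  size  (4B, 4-aligned); 4..5  attrs  (1B, 1-aligned); 5..8  -- padding (3B); 8..16  reserved  (8B, 8-aligned); 16..20  crc  (4B, 4-aligned); 20..21  version  (1B, 1-aligned); 21..24  -- tail padding (3B); sizeof = 24, alignof = 8
0..1  c  (1B, 1-aligned)
1..2  -- padding (1B)
2..10  a  (8B, 2-aligned)
10..34  b  (24B, 2-aligned)
34..36  format  (2B, 2-aligned)
36..40  e  (4B, 2-aligned)
40..41  g  (1B, 1-aligned)
41..42  -- padding (1B)
42..50  mip_level  (8B, 2-aligned)
50..51  channels  (1B, 1-aligned)
51..52  layer  (1B, 1-aligned)
52..80  h  (28B, 2-aligned)
sizeof = 80, alignof = 2

80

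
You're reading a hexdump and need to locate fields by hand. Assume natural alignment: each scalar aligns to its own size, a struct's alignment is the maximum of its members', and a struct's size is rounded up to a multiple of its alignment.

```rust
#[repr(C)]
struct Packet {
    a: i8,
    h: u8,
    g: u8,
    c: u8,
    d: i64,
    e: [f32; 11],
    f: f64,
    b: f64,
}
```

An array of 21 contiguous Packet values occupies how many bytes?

1680

a at 0 (size 1, align 1) → ends 1
h at 1 (size 1, align 1) → ends 2
g at 2 (size 1, align 1) → ends 3
c at 3 (size 1, align 1) → ends 4
pad 4 to align 8 for d
d at 8 (size 8, align 8) → ends 16
e at 16 (size 44, align 4) → ends 60
pad 4 to align 8 for f
f at 64 (size 8, align 8) → ends 72
b at 72 (size 8, align 8) → ends 80
total 80 bytes, alignment 8
array of 21: 21 × 80 = 1680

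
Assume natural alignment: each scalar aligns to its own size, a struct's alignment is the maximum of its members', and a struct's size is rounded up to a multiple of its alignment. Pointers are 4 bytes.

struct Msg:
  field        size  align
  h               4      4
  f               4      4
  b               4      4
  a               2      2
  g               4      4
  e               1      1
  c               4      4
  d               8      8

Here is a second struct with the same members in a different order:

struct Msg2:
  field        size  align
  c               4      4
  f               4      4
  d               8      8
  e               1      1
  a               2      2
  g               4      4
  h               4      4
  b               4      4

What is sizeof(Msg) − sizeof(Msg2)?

8

h at 0 (size 4, align 4) → ends 4
f at 4 (size 4, align 4) → ends 8
b at 8 (size 4, align 4) → ends 12
a at 12 (size 2, align 2) → ends 14
pad 2 to align 4 for g
g at 16 (size 4, align 4) → ends 20
e at 20 (size 1, align 1) → ends 21
pad 3 to align 4 for c
c at 24 (size 4, align 4) → ends 28
pad 4 to align 8 for d
d at 32 (size 8, align 8) → ends 40
total 40 bytes, alignment 8
— Msg2 —
c at 0 (size 4, align 4) → ends 4
f at 4 (size 4, align 4) → ends 8
d at 8 (size 8, align 8) → ends 16
e at 16 (size 1, align 1) → ends 17
pad 1 to align 2 for a
a at 18 (size 2, align 2) → ends 20
g at 20 (size 4, align 4) → ends 24
h at 24 (size 4, align 4) → ends 28
b at 28 (size 4, align 4) → ends 32
total 32 bytes, alignment 8
40 − 32 = 8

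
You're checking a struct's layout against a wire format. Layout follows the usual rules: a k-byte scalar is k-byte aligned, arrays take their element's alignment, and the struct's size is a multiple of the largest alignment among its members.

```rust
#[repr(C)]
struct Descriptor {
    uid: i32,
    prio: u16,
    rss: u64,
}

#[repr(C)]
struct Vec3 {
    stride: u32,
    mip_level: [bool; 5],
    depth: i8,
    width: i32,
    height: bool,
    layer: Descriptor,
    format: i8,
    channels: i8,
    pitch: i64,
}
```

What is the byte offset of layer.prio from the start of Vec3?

28

Descriptor: uid at 0 (size 4, align 4) → ends 4; prio at 4 (size 2, align 2) → ends 6; pad 2 to align 8 for rss; rss at 8 (size 8, align 8) → ends 16; total 16 bytes, alignment 8
stride at 0 (size 4, align 4) → ends 4
mip_level at 4 (size 5, align 1) → ends 9
depth at 9 (size 1, align 1) → ends 10
pad 2 to align 4 for width
width at 12 (size 4, align 4) → ends 16
height at 16 (size 1, align 1) → ends 17
pad 7 to align 8 for layer
layer at 24 (size 16, align 8) → ends 40
within Descriptor: prio at 4
24 + 4 = 28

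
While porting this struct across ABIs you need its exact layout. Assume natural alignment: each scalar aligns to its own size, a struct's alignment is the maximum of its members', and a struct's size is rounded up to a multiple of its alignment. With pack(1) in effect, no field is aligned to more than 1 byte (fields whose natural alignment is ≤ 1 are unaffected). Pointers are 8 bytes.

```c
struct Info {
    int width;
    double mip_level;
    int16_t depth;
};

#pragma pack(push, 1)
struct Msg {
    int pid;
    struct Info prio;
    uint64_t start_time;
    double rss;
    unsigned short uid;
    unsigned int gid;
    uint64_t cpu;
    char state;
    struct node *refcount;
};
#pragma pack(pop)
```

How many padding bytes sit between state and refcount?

0

Info: @0: width [4B, align 4] → 4; +4 pad (align 8); @8: mip_level [8B, align 8] → 16; @16: depth [2B, align 2] → 18; +6 tail pad (align 8); size 24, align 8
@0: pid [4B, align 1] → 4
@4: prio [24B, align 1] → 28
@28: start_time [8B, align 1] → 36
@36: rss [8B, align 1] → 44
@44: uid [2B, align 1] → 46
@46: gid [4B, align 1] → 50
@50: cpu [8B, align 1] → 58
@58: state [1B, align 1] → 59
@59: refcount [8B, align 1] → 67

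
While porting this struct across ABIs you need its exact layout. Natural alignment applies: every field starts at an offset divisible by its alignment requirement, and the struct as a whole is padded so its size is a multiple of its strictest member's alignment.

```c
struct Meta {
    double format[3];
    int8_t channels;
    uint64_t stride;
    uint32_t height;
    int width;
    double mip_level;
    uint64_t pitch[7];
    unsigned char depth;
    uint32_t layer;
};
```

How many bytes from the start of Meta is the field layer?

@0: format [24B, align 8] → 24
@24: channels [1B, align 1] → 25
+7 pad (align 8)
@32: stride [8B, align 8] → 40
@40: height [4B, align 4] → 44
@44: width [4B, align 4] → 48
@48: mip_level [8B, align 8] → 56
@56: pitch [56B, align 8] → 112
@112: depth [1B, align 1] → 113
+3 pad (align 4)
@116: layer [4B, align 4] → 120

116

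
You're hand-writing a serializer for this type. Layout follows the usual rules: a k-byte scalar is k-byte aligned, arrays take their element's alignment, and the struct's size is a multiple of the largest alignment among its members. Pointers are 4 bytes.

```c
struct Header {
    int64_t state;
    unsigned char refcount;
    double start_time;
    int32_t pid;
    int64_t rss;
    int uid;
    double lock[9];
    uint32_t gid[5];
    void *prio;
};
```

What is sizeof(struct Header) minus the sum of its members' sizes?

state at 0 (size 8, align 8) → ends 8
refcount at 8 (size 1, align 1) → ends 9
pad 7 to align 8 for start_time
start_time at 16 (size 8, align 8) → ends 24
pid at 24 (size 4, align 4) → ends 28
pad 4 to align 8 for rss
rss at 32 (size 8, align 8) → ends 40
uid at 40 (size 4, align 4) → ends 44
pad 4 to align 8 for lock
lock at 48 (size 72, align 8) → ends 120
gid at 120 (size 20, align 4) → ends 140
prio at 140 (size 4, align 4) → ends 144
total 144 bytes, alignment 8
data bytes 129, size 144 → padding 15

15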